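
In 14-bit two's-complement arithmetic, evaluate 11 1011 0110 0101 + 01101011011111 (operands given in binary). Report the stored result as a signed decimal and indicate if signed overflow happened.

11 1011 0110 0101 → 11101101100101 = -1179 (signed)
01101011011111 = 6879 (signed)
  11101101100101
+ 01101011011111
= 01011001000100  (discard carry-out 1)
Result 01011001000100: MSB = 0 → value 5700.
Addends have opposite signs, so signed overflow cannot occur.

5700; no overflow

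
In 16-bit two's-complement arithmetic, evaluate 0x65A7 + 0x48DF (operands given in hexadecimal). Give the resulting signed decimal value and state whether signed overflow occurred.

-20858; overflow

0x65A7 = 0110010110100111 = 26023 (signed)
0x48DF = 0100100011011111 = 18655 (signed)
  0110010110100111
+ 0100100011011111
= 1010111010000110
Result 1010111010000110: MSB = 1 → 44678 − 65536 = -20858.
Both addends are non-negative but the stored result is negative: signed overflow. The true value 26023 + 18655 = 44678 lies outside [-32768, 32767].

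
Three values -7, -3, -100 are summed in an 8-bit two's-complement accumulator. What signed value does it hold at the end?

-110

-7 + (-3) = -10 (11110110)
-10 + (-100) = -110 (10010010)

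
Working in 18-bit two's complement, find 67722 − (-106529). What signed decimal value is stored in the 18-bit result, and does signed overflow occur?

-87893; overflow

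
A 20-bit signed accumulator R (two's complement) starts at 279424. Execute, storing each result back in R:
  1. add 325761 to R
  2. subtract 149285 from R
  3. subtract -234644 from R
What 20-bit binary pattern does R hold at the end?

10101000100101110000

Start: R = 279424 = 01000100001110000000.
R = 279424 + 325761 = 605185; wraps to -443391 = 10010011110000000001
R = -443391 − 149285 = -592676; wraps to 455900 = 01101111010011011100
R = 455900 − (-234644) = 690544; wraps to -358032 = 10101000100101110000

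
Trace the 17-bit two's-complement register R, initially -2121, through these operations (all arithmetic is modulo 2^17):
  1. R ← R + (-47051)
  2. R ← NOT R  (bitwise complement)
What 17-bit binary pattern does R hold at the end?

01100000000010011

Start: R = -2121 = 11111011110110111.
R = -2121 + (-47051) = -49172 = 10011111111101100
R = NOT 10011111111101100 = 01100000000010011 = 49171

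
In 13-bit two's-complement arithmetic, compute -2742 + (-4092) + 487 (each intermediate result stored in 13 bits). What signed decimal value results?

1845

-2742 + (-4092) = -6834 → wraps to 1358 (0010101001110)
1358 + 487 = 1845 (0011100110101)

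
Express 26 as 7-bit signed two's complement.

26 is non-negative, so write it directly in 7 bits: 0011010.

0011010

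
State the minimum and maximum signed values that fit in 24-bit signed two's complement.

min = -8388608, max = 8388607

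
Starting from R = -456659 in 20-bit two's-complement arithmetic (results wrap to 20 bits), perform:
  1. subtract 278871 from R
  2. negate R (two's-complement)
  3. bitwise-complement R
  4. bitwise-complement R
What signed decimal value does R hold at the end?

Start: R = -456659 = 10010000100000101101.
R = -456659 − 278871 = -735530; wraps to 313046 = 01001100011011010110
R = −(313046) = -313046 = 10110011100100101010
R = NOT 10110011100100101010 = 01001100011011010101 = 313045
R = NOT 01001100011011010101 = 10110011100100101010 = -313046

-313046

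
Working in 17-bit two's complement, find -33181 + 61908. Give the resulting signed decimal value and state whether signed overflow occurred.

-33181 → 10111111001100011
61908 → 01111000111010100
  10111111001100011
+ 01111000111010100
= 00111000000110111  (discard carry-out 1)
Result 00111000000110111: MSB = 0 → value 28727.
Addends have opposite signs, so signed overflow cannot occur.

28727; no overflow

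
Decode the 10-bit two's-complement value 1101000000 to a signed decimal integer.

MSB is 1, so the value is negative.
Invert: 0010111111. Add 1: 0011000000 = 192. So the value is −192.

-192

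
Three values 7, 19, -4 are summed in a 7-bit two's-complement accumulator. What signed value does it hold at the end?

7 + 19 = 26 (0011010)
26 + (-4) = 22 (0010110)

22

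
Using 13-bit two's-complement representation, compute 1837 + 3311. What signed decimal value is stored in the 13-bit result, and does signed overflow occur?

1837 → 0011100101101
3311 → 0110011101111
  0011100101101
+ 0110011101111
= 1010000011100
Result 1010000011100: MSB = 1 → 5148 − 8192 = -3044.
Both addends are non-negative but the stored result is negative: signed overflow. The true value 1837 + 3311 = 5148 lies outside [-4096, 4095].

-3044; overflow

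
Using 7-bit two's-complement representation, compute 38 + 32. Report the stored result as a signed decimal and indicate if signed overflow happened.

-58; overflow

38 → 0100110
32 → 0100000
  0100110
+ 0100000
= 1000110
Result 1000110: MSB = 1 → 70 − 128 = -58.
Both addends are non-negative but the stored result is negative: signed overflow. The true value 38 + 32 = 70 lies outside [-64, 63].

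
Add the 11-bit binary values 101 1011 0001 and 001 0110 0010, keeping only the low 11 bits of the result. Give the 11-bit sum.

  10110110001
+ 00101100010
= 11100010011

11100010011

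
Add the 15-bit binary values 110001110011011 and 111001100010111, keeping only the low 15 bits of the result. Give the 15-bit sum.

  110001110011011
+ 111001100010111
= 101011010110010  (discard carry-out 1)

101011010110010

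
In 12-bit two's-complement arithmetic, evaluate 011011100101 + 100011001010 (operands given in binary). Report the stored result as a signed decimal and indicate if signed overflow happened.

-81; no overflow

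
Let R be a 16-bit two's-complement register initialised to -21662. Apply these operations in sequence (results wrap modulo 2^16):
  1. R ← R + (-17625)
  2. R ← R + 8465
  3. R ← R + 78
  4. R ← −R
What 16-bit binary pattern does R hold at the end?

0111100000011000

Start: R = -21662 = 1010101101100010.
R = -21662 + (-17625) = -39287; wraps to 26249 = 0110011010001001
R = 26249 + 8465 = 34714; wraps to -30822 = 1000011110011010
R = -30822 + 78 = -30744 = 1000011111101000
R = −(-30744) = 30744 = 0111100000011000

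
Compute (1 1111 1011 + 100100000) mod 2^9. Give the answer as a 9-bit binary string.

100011011

  111111011
+ 100100000
= 100011011  (discard carry-out 1)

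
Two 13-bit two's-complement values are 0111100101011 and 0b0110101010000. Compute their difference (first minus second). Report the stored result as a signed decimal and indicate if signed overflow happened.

0111100101011 = 3883 (signed)
0b0110101010000 → 0110101010000 = 3408 (signed)
Subtract via negate-and-add: invert 0110101010000 + 1 = 1001010110000 (i.e. -3408).
  0111100101011
+ 1001010110000
= 0000111011011  (discard carry-out 1)
Result 0000111011011: MSB = 0 → value 475.
Addends (after negating the subtrahend) have opposite signs, so signed overflow cannot occur.

475; no overflow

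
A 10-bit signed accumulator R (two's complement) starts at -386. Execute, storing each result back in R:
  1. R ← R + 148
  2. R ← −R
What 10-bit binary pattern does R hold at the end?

0011101110

Start: R = -386 = 1001111110.
R = -386 + 148 = -238 = 1100010010
R = −(-238) = 238 = 0011101110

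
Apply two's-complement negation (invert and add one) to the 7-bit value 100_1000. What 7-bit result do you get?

Invert: 0110111. Add 1: 0111000.
Check: 1001000 = -56, 0111000 = 56.

0111000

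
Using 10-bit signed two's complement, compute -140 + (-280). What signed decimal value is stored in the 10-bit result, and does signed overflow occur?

-140 → 1101110100
-280 → 1011101000
  1101110100
+ 1011101000
= 1001011100  (discard carry-out 1)
Result 1001011100: MSB = 1 → 604 − 1024 = -420.
Both addends are negative and so is the stored result: no signed overflow.

-420; no overflow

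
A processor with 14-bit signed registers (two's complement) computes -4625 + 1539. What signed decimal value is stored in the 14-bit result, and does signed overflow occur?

-3086; no overflow

-4625 → 10110111101111
1539 → 00011000000011
  10110111101111
+ 00011000000011
= 11001111110010
Result 11001111110010: MSB = 1 → 13298 − 16384 = -3086.
Addends have opposite signs, so signed overflow cannot occur.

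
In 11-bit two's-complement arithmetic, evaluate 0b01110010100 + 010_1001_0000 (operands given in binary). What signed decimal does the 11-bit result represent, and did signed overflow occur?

0b01110010100 → 01110010100 = 916 (signed)
010_1001_0000 → 01010010000 = 656 (signed)
  01110010100
+ 01010010000
= 11000100100
Result 11000100100: MSB = 1 → 1572 − 2048 = -476.
Both addends are non-negative but the stored result is negative: signed overflow. The true value 916 + 656 = 1572 lies outside [-1024, 1023].

-476; overflow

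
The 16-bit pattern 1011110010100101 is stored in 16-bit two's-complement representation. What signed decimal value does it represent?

-17243

MSB is 1, so the value is negative.
Invert: 0100001101011010. Add 1: 0100001101011011 = 17243. So the value is −17243.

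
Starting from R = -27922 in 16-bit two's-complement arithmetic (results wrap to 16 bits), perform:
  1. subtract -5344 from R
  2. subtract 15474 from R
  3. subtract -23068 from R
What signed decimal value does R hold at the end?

-14984

Start: R = -27922 = 1001001011101110.
R = -27922 − (-5344) = -22578 = 1010011111001110
R = -22578 − 15474 = -38052; wraps to 27484 = 0110101101011100
R = 27484 − (-23068) = 50552; wraps to -14984 = 1100010101111000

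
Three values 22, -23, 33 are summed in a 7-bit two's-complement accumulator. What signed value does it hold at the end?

22 + (-23) = -1 (1111111)
-1 + 33 = 32 (0100000)

32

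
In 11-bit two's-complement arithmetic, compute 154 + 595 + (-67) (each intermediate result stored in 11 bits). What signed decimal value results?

682

154 + 595 = 749 (01011101101)
749 + (-67) = 682 (01010101010)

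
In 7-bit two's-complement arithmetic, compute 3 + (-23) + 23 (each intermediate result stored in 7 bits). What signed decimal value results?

3

3 + (-23) = -20 (1101100)
-20 + 23 = 3 (0000011)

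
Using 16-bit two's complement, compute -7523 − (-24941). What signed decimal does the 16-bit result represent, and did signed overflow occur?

-7523 → 1110001010011101
-24941 → 1001111010010011
Subtract via negate-and-add: invert 1001111010010011 + 1 = 0110000101101101 (i.e. 24941).
  1110001010011101
+ 0110000101101101
= 0100010000001010  (discard carry-out 1)
Result 0100010000001010: MSB = 0 → value 17418.
Addends (after negating the subtrahend) have opposite signs, so signed overflow cannot occur.

17418; no overflow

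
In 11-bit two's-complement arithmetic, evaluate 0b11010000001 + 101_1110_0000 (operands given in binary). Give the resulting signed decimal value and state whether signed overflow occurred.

0b11010000001 → 11010000001 = -383 (signed)
101_1110_0000 → 10111100000 = -544 (signed)
  11010000001
+ 10111100000
= 10001100001  (discard carry-out 1)
Result 10001100001: MSB = 1 → 1121 − 2048 = -927.
Both addends are negative and so is the stored result: no signed overflow.

-927; no overflow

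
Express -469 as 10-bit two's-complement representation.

1000101011

|-469| = 469 = 0111010101 in 10 bits.
Invert the bits: 1000101010. Add 1: 1000101011.
Check: 1000101011 reads as 555 − 1024 = -469.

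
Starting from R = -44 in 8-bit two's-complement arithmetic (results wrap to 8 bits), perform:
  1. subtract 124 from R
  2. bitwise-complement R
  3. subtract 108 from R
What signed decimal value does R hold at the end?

Start: R = -44 = 11010100.
R = -44 − 124 = -168; wraps to 88 = 01011000
R = NOT 01011000 = 10100111 = -89
R = -89 − 108 = -197; wraps to 59 = 00111011

59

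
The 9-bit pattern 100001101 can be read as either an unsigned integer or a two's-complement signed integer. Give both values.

Unsigned: 100001101 = 269.
Signed: MSB=1 → 269 − 512 = -243.

unsigned = 269, signed = -243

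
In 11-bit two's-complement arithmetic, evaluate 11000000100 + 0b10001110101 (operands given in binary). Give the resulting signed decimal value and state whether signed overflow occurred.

11000000100 = -508 (signed)
0b10001110101 → 10001110101 = -907 (signed)
  11000000100
+ 10001110101
= 01001111001  (discard carry-out 1)
Result 01001111001: MSB = 0 → value 633.
Both addends are negative but the stored result is non-negative: signed overflow. The true value -508 + (-907) = -1415 lies outside [-1024, 1023].

633; overflow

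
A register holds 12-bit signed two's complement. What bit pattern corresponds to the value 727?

001011010111

727 is non-negative, so write it directly in 12 bits: 001011010111.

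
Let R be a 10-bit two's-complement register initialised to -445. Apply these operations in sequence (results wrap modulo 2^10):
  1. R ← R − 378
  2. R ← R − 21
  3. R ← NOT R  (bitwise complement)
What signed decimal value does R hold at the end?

-181

Start: R = -445 = 1001000011.
R = -445 − 378 = -823; wraps to 201 = 0011001001
R = 201 − 21 = 180 = 0010110100
R = NOT 0010110100 = 1101001011 = -181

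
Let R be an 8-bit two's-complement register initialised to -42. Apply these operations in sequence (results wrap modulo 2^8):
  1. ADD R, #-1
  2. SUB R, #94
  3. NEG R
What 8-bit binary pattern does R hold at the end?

10001001

Start: R = -42 = 11010110.
R = -42 + (-1) = -43 = 11010101
R = -43 − 94 = -137; wraps to 119 = 01110111
R = −(119) = -119 = 10001001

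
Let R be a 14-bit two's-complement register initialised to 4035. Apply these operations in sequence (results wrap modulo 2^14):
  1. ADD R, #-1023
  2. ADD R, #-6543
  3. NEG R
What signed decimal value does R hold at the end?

Start: R = 4035 = 00111111000011.
R = 4035 + (-1023) = 3012 = 00101111000100
R = 3012 + (-6543) = -3531 = 11001000110101
R = −(-3531) = 3531 = 00110111001011

3531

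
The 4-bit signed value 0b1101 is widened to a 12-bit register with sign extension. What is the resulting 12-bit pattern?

111111111101

MSB of 1101 is 1; replicate it into the new high bits.
11111111|1101 → 111111111101 (still -3).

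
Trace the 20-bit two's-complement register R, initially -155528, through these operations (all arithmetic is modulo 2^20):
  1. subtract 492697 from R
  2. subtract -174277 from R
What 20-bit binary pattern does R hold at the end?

10001100010010100100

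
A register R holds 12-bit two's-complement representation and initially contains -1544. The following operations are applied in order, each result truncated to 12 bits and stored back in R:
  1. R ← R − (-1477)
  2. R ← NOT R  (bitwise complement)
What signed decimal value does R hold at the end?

66

Start: R = -1544 = 100111111000.
R = -1544 − (-1477) = -67 = 111110111101
R = NOT 111110111101 = 000001000010 = 66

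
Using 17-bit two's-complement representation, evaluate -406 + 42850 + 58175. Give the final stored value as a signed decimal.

-406 + 42850 = 42444 (01010010111001100)
42444 + 58175 = 100619 → wraps to -30453 (11000100100001011)

-30453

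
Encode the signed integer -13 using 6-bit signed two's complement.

110011

|-13| = 13 = 001101 in 6 bits.
Invert the bits: 110010. Add 1: 110011.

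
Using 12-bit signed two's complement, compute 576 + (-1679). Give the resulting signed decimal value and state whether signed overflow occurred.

576 → 001001000000
-1679 → 100101110001
  001001000000
+ 100101110001
= 101110110001
Result 101110110001: MSB = 1 → 2993 − 4096 = -1103.
Addends have opposite signs, so signed overflow cannot occur.

-1103; no overflow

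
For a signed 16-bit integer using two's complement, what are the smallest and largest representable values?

Minimum: −2^15 = -32768.
Maximum: 2^15 − 1 = 32767.

min = -32768, max = 32767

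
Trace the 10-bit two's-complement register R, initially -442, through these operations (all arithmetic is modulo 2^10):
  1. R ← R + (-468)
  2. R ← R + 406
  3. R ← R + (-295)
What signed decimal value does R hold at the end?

225

Start: R = -442 = 1001000110.
R = -442 + (-468) = -910; wraps to 114 = 0001110010
R = 114 + 406 = 520; wraps to -504 = 1000001000
R = -504 + (-295) = -799; wraps to 225 = 0011100001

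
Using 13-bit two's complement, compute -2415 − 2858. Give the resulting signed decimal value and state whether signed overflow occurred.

2919; overflow

-2415 → 1011010010001
2858 → 0101100101010
Subtract via negate-and-add: invert 0101100101010 + 1 = 1010011010110 (i.e. -2858).
  1011010010001
+ 1010011010110
= 0101101100111  (discard carry-out 1)
Result 0101101100111: MSB = 0 → value 2919.
Both addends (after negating the subtrahend) are negative but the stored result is non-negative: signed overflow. The true value -2415 − 2858 = -5273 lies outside [-4096, 4095].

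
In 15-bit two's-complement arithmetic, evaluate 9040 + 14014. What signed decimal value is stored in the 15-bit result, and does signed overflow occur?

-9714; overflow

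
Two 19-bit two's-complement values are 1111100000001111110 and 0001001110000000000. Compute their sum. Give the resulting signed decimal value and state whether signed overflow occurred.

1111100000001111110 = -16258 (signed)
0001001110000000000 = 39936 (signed)
  1111100000001111110
+ 0001001110000000000
= 0000101110001111110  (discard carry-out 1)
Result 0000101110001111110: MSB = 0 → value 23678.
Addends have opposite signs, so signed overflow cannot occur.

23678; no overflow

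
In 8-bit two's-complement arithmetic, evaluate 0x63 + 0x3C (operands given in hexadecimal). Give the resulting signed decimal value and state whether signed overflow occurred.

0x63 = 01100011 = 99 (signed)
0x3C = 00111100 = 60 (signed)
  01100011
+ 00111100
= 10011111
Result 10011111: MSB = 1 → 159 − 256 = -97.
Both addends are non-negative but the stored result is negative: signed overflow. The true value 99 + 60 = 159 lies outside [-128, 127].

-97; overflow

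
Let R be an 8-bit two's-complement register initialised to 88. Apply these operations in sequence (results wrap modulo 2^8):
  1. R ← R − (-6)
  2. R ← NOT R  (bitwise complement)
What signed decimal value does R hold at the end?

Start: R = 88 = 01011000.
R = 88 − (-6) = 94 = 01011110
R = NOT 01011110 = 10100001 = -95

-95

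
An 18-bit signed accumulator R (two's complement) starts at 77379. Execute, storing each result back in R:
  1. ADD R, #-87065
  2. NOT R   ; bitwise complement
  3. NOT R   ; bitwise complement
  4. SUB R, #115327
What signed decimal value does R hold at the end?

Start: R = 77379 = 010010111001000011.
R = 77379 + (-87065) = -9686 = 111101101000101010
R = NOT 111101101000101010 = 000010010111010101 = 9685
R = NOT 000010010111010101 = 111101101000101010 = -9686
R = -9686 − 115327 = -125013 = 100001011110101011

-125013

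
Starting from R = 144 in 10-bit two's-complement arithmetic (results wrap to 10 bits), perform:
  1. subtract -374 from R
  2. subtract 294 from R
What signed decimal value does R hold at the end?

Start: R = 144 = 0010010000.
R = 144 − (-374) = 518; wraps to -506 = 1000000110
R = -506 − 294 = -800; wraps to 224 = 0011100000

224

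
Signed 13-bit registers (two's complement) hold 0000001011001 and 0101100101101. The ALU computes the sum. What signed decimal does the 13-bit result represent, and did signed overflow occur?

0000001011001 = 89 (signed)
0101100101101 = 2861 (signed)
  0000001011001
+ 0101100101101
= 0101110000110
Result 0101110000110: MSB = 0 → value 2950.
Both addends are non-negative and so is the stored result: no signed overflow.

2950; no overflow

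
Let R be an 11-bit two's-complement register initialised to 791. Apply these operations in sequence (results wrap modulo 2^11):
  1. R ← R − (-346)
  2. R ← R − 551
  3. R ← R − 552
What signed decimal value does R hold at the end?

Start: R = 791 = 01100010111.
R = 791 − (-346) = 1137; wraps to -911 = 10001110001
R = -911 − 551 = -1462; wraps to 586 = 01001001010
R = 586 − 552 = 34 = 00000100010

34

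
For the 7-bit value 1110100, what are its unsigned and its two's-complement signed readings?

Unsigned: 1110100 = 116.
Signed: MSB=1 → 116 − 128 = -12.

unsigned = 116, signed = -12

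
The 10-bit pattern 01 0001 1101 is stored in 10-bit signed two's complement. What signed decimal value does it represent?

285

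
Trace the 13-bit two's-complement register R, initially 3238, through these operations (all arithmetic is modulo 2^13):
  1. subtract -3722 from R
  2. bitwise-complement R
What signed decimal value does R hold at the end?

1231

Start: R = 3238 = 0110010100110.
R = 3238 − (-3722) = 6960; wraps to -1232 = 1101100110000
R = NOT 1101100110000 = 0010011001111 = 1231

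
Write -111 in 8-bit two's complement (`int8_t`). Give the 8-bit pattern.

|-111| = 111 = 01101111 in 8 bits.
Invert the bits: 10010000. Add 1: 10010001.

10010001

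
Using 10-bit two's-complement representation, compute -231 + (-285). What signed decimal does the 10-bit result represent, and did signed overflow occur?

508; overflow

-231 → 1100011001
-285 → 1011100011
  1100011001
+ 1011100011
= 0111111100  (discard carry-out 1)
Result 0111111100: MSB = 0 → value 508.
Both addends are negative but the stored result is non-negative: signed overflow. The true value -231 + (-285) = -516 lies outside [-512, 511].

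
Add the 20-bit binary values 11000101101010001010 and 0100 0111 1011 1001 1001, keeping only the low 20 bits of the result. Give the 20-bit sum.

00001101011000100011

  11000101101010001010
+ 01000111101110011001
= 00001101011000100011  (discard carry-out 1)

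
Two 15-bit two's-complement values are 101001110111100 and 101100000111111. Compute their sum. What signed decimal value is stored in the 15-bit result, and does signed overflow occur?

11259; overflow

101001110111100 = -11332 (signed)
101100000111111 = -10177 (signed)
  101001110111100
+ 101100000111111
= 010101111111011  (discard carry-out 1)
Result 010101111111011: MSB = 0 → value 11259.
Both addends are negative but the stored result is non-negative: signed overflow. The true value -11332 + (-10177) = -21509 lies outside [-16384, 16383].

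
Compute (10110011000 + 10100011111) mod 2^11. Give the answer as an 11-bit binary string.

01010110111

  10110011000
+ 10100011111
= 01010110111  (discard carry-out 1)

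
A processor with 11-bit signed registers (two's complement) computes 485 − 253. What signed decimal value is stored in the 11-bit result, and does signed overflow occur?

232; no overflow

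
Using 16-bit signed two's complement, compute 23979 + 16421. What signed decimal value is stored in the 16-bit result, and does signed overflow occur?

23979 → 0101110110101011
16421 → 0100000000100101
  0101110110101011
+ 0100000000100101
= 1001110111010000
Result 1001110111010000: MSB = 1 → 40400 − 65536 = -25136.
Both addends are non-negative but the stored result is negative: signed overflow. The true value 23979 + 16421 = 40400 lies outside [-32768, 32767].

-25136; overflow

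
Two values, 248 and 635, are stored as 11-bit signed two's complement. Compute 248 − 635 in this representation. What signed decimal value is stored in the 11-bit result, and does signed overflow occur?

248 → 00011111000
635 → 01001111011
Subtract via negate-and-add: invert 01001111011 + 1 = 10110000101 (i.e. -635).
  00011111000
+ 10110000101
= 11001111101
Result 11001111101: MSB = 1 → 1661 − 2048 = -387.
Addends (after negating the subtrahend) have opposite signs, so signed overflow cannot occur.

-387; no overflow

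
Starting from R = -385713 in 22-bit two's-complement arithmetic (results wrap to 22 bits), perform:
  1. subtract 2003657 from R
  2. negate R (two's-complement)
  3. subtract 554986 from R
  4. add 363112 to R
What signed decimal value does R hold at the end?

-1996808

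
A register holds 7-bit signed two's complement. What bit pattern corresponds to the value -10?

|-10| = 10 = 0001010 in 7 bits.
Invert the bits: 1110101. Add 1: 1110110.
Check: 1110110 reads as 118 − 128 = -10.

1110110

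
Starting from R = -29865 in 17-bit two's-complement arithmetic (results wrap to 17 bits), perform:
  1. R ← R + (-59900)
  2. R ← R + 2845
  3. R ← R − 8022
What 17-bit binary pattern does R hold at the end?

01000110100100010

Start: R = -29865 = 11000101101010111.
R = -29865 + (-59900) = -89765; wraps to 41307 = 01010000101011011
R = 41307 + 2845 = 44152 = 01010110001111000
R = 44152 − 8022 = 36130 = 01000110100100010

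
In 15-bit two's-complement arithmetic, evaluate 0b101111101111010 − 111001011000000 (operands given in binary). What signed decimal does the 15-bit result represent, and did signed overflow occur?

-4934; no overflow

0b101111101111010 → 101111101111010 = -8326 (signed)
111001011000000 = -3392 (signed)
Subtract via negate-and-add: invert 111001011000000 + 1 = 000110101000000 (i.e. 3392).
  101111101111010
+ 000110101000000
= 110110010111010
Result 110110010111010: MSB = 1 → 27834 − 32768 = -4934.
Addends (after negating the subtrahend) have opposite signs, so signed overflow cannot occur.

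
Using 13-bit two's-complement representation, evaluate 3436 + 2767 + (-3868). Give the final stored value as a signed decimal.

2335

3436 + 2767 = 6203 → wraps to -1989 (1100000111011)
-1989 + (-3868) = -5857 → wraps to 2335 (0100100011111)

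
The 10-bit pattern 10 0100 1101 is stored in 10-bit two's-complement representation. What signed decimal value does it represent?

-435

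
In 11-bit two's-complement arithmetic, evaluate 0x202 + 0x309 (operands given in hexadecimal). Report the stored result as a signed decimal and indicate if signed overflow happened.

0x202 = 01000000010 = 514 (signed)
0x309 = 01100001001 = 777 (signed)
  01000000010
+ 01100001001
= 10100001011
Result 10100001011: MSB = 1 → 1291 − 2048 = -757.
Both addends are non-negative but the stored result is negative: signed overflow. The true value 514 + 777 = 1291 lies outside [-1024, 1023].

-757; overflow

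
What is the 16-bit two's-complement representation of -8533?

1101111010101011

|-8533| = 8533 = 0010000101010101 in 16 bits.
Invert the bits: 1101111010101010. Add 1: 1101111010101011.
Check: 1101111010101011 reads as 57003 − 65536 = -8533.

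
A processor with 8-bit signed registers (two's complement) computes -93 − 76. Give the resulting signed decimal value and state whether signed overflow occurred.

87; overflow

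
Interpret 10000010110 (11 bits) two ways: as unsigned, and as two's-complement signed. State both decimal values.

unsigned = 1046, signed = -1002

Unsigned: 10000010110 = 1046.
Signed: MSB=1 → 1046 − 2048 = -1002.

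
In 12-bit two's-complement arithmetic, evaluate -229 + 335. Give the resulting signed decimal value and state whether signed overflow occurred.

-229 → 111100011011
335 → 000101001111
  111100011011
+ 000101001111
= 000001101010  (discard carry-out 1)
Result 000001101010: MSB = 0 → value 106.
Addends have opposite signs, so signed overflow cannot occur.

106; no overflow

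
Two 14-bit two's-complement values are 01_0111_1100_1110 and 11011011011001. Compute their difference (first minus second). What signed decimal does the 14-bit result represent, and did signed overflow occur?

-7947; overflow

01_0111_1100_1110 → 01011111001110 = 6094 (signed)
11011011011001 = -2343 (signed)
Subtract via negate-and-add: invert 11011011011001 + 1 = 00100100100111 (i.e. 2343).
  01011111001110
+ 00100100100111
= 10000011110101
Result 10000011110101: MSB = 1 → 8437 − 16384 = -7947.
Both addends (after negating the subtrahend) are non-negative but the stored result is negative: signed overflow. The true value 6094 − (-2343) = 8437 lies outside [-8192, 8191].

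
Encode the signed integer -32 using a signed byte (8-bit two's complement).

11100000

|-32| = 32 = 00100000 in 8 bits.
Invert the bits: 11011111. Add 1: 11100000.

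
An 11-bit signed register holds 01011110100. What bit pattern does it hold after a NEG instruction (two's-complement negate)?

10100001100

Invert: 10100001011. Add 1: 10100001100.
Check: 01011110100 = 756, 10100001100 = -756.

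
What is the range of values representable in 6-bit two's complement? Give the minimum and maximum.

min = -32, max = 31

Minimum: −2^5 = -32.
Maximum: 2^5 − 1 = 31.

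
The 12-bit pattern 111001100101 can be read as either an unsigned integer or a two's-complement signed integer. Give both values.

unsigned = 3685, signed = -411

Unsigned: 111001100101 = 3685.
Signed: MSB=1 → 3685 − 4096 = -411.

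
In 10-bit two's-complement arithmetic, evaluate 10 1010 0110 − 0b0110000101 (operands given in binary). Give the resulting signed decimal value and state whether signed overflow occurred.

289; overflow

10 1010 0110 → 1010100110 = -346 (signed)
0b0110000101 → 0110000101 = 389 (signed)
Subtract via negate-and-add: invert 0110000101 + 1 = 1001111011 (i.e. -389).
  1010100110
+ 1001111011
= 0100100001  (discard carry-out 1)
Result 0100100001: MSB = 0 → value 289.
Both addends (after negating the subtrahend) are negative but the stored result is non-negative: signed overflow. The true value -346 − 389 = -735 lies outside [-512, 511].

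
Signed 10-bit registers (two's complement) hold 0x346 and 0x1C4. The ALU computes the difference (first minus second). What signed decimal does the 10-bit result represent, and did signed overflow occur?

386; overflow

0x346 = 1101000110 = -186 (signed)
0x1C4 = 0111000100 = 452 (signed)
Subtract via negate-and-add: invert 0111000100 + 1 = 1000111100 (i.e. -452).
  1101000110
+ 1000111100
= 0110000010  (discard carry-out 1)
Result 0110000010: MSB = 0 → value 386.
Both addends (after negating the subtrahend) are negative but the stored result is non-negative: signed overflow. The true value -186 − 452 = -638 lies outside [-512, 511].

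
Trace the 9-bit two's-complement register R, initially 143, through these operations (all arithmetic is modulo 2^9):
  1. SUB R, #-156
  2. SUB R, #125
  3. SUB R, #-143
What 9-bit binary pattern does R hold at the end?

Start: R = 143 = 010001111.
R = 143 − (-156) = 299; wraps to -213 = 100101011
R = -213 − 125 = -338; wraps to 174 = 010101110
R = 174 − (-143) = 317; wraps to -195 = 100111101

100111101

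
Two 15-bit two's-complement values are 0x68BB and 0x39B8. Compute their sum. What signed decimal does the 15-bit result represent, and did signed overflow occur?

8819; no overflow

0x68BB = 110100010111011 = -5957 (signed)
0x39B8 = 011100110111000 = 14776 (signed)
  110100010111011
+ 011100110111000
= 010001001110011  (discard carry-out 1)
Result 010001001110011: MSB = 0 → value 8819.
Addends have opposite signs, so signed overflow cannot occur.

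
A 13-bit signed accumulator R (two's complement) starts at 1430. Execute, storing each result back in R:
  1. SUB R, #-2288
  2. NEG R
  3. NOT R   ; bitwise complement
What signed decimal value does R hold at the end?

3717

Start: R = 1430 = 0010110010110.
R = 1430 − (-2288) = 3718 = 0111010000110
R = −(3718) = -3718 = 1000101111010
R = NOT 1000101111010 = 0111010000101 = 3717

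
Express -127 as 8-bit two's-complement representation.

10000001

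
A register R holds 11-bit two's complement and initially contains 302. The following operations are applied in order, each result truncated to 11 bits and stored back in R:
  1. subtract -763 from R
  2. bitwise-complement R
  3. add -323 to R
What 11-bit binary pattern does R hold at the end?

01010010011

Start: R = 302 = 00100101110.
R = 302 − (-763) = 1065; wraps to -983 = 10000101001
R = NOT 10000101001 = 01111010110 = 982
R = 982 + (-323) = 659 = 01010010011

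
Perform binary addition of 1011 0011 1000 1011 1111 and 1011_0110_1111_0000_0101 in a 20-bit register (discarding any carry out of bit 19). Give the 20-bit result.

  10110011100010111111
+ 10110110111100000101
= 01101010011111000100  (discard carry-out 1)

01101010011111000100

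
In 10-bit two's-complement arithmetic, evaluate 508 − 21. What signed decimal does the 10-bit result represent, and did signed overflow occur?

487; no overflow

508 → 0111111100
21 → 0000010101
Subtract via negate-and-add: invert 0000010101 + 1 = 1111101011 (i.e. -21).
  0111111100
+ 1111101011
= 0111100111  (discard carry-out 1)
Result 0111100111: MSB = 0 → value 487.
Addends (after negating the subtrahend) have opposite signs, so signed overflow cannot occur.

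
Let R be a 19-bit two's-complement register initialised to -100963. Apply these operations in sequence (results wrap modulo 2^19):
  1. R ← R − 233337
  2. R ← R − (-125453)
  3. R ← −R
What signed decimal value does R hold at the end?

208847

Start: R = -100963 = 1100111010110011101.
R = -100963 − 233337 = -334300; wraps to 189988 = 0101110011000100100
R = 189988 − (-125453) = 315441; wraps to -208847 = 1001101000000110001
R = −(-208847) = 208847 = 0110010111111001111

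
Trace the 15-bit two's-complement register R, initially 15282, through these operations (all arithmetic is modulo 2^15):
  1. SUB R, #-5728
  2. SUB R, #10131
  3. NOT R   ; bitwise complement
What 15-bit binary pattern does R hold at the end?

101010110000000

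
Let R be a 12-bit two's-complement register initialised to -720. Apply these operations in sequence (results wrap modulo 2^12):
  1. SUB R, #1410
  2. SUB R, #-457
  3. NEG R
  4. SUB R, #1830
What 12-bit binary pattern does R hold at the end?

Start: R = -720 = 110100110000.
R = -720 − 1410 = -2130; wraps to 1966 = 011110101110
R = 1966 − (-457) = 2423; wraps to -1673 = 100101110111
R = −(-1673) = 1673 = 011010001001
R = 1673 − 1830 = -157 = 111101100011

111101100011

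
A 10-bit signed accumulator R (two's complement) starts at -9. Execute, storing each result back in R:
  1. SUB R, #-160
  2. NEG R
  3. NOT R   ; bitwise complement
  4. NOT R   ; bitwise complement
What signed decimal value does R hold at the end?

-151

Start: R = -9 = 1111110111.
R = -9 − (-160) = 151 = 0010010111
R = −(151) = -151 = 1101101001
R = NOT 1101101001 = 0010010110 = 150
R = NOT 0010010110 = 1101101001 = -151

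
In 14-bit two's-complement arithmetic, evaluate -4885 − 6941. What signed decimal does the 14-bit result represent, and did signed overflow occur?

4558; overflow

-4885 → 10110011101011
6941 → 01101100011101
Subtract via negate-and-add: invert 01101100011101 + 1 = 10010011100011 (i.e. -6941).
  10110011101011
+ 10010011100011
= 01000111001110  (discard carry-out 1)
Result 01000111001110: MSB = 0 → value 4558.
Both addends (after negating the subtrahend) are negative but the stored result is non-negative: signed overflow. The true value -4885 − 6941 = -11826 lies outside [-8192, 8191].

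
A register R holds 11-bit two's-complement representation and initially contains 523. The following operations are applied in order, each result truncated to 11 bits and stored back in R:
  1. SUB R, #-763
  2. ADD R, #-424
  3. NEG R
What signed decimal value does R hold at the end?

-862

Start: R = 523 = 01000001011.
R = 523 − (-763) = 1286; wraps to -762 = 10100000110
R = -762 + (-424) = -1186; wraps to 862 = 01101011110
R = −(862) = -862 = 10010100010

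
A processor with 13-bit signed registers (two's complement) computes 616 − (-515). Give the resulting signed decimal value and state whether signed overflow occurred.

616 → 0001001101000
-515 → 1110111111101
Subtract via negate-and-add: invert 1110111111101 + 1 = 0001000000011 (i.e. 515).
  0001001101000
+ 0001000000011
= 0010001101011
Result 0010001101011: MSB = 0 → value 1131.
Both addends (after negating the subtrahend) are non-negative and so is the stored result: no signed overflow.

1131; no overflow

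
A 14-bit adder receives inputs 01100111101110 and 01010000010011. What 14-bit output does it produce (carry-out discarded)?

  01100111101110
+ 01010000010011
= 10111000000001

10111000000001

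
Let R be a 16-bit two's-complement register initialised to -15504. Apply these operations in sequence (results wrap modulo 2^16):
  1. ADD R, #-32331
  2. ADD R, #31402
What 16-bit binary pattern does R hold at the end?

1011111111001111

Start: R = -15504 = 1100001101110000.
R = -15504 + (-32331) = -47835; wraps to 17701 = 0100010100100101
R = 17701 + 31402 = 49103; wraps to -16433 = 1011111111001111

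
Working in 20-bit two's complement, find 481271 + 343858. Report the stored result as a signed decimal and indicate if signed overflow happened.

-223447; overflow

481271 → 01110101011111110111
343858 → 01010011111100110010
  01110101011111110111
+ 01010011111100110010
= 11001001011100101001
Result 11001001011100101001: MSB = 1 → 825129 − 1048576 = -223447.
Both addends are non-negative but the stored result is negative: signed overflow. The true value 481271 + 343858 = 825129 lies outside [-524288, 524287].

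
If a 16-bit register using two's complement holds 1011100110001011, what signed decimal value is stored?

-18037

MSB is 1, so the value is negative.
Unsigned reading: 47499. Subtract 2^16 = 65536: 47499 − 65536 = -18037.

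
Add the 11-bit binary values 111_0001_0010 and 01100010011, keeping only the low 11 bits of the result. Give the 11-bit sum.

  11100010010
+ 01100010011
= 01000100101  (discard carry-out 1)

01000100101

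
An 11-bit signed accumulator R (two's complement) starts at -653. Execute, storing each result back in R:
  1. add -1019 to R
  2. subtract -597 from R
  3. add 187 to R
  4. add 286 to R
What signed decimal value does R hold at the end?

Start: R = -653 = 10101110011.
R = -653 + (-1019) = -1672; wraps to 376 = 00101111000
R = 376 − (-597) = 973 = 01111001101
R = 973 + 187 = 1160; wraps to -888 = 10010001000
R = -888 + 286 = -602 = 10110100110

-602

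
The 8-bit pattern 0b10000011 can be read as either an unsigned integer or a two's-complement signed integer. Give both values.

unsigned = 131, signed = -125

Unsigned: 10000011 = 131.
Signed: MSB=1 → 131 − 256 = -125.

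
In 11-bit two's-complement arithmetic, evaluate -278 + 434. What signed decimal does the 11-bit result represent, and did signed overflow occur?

156; no overflow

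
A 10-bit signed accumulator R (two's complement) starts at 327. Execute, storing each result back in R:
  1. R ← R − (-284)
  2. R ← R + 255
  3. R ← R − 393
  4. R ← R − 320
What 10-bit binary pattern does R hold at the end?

Start: R = 327 = 0101000111.
R = 327 − (-284) = 611; wraps to -413 = 1001100011
R = -413 + 255 = -158 = 1101100010
R = -158 − 393 = -551; wraps to 473 = 0111011001
R = 473 − 320 = 153 = 0010011001

0010011001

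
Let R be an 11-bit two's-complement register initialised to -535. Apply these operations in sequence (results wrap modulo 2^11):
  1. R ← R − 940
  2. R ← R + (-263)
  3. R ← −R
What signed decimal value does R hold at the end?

Start: R = -535 = 10111101001.
R = -535 − 940 = -1475; wraps to 573 = 01000111101
R = 573 + (-263) = 310 = 00100110110
R = −(310) = -310 = 11011001010

-310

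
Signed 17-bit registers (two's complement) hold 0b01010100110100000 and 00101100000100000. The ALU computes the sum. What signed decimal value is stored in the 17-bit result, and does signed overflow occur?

0b01010100110100000 → 01010100110100000 = 43424 (signed)
00101100000100000 = 22560 (signed)
  01010100110100000
+ 00101100000100000
= 10000000111000000
Result 10000000111000000: MSB = 1 → 65984 − 131072 = -65088.
Both addends are non-negative but the stored result is negative: signed overflow. The true value 43424 + 22560 = 65984 lies outside [-65536, 65535].

-65088; overflow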